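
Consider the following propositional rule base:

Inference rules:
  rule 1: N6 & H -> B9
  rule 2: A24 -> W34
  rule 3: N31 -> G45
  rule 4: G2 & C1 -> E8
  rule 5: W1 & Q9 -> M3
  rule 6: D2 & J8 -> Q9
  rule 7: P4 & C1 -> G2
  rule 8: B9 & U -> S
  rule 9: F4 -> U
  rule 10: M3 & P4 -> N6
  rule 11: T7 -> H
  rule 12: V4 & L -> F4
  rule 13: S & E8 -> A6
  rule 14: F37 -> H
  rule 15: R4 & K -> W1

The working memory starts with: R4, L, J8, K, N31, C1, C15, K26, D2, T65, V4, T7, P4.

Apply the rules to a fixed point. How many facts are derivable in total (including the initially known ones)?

Round 1 fires rule 3, rule 6, rule 7, rule 11, rule 12, rule 15, giving G45, Q9, G2, H, F4, W1.
Round 2 fires rule 4, rule 5, rule 9, giving E8, M3, U.
Round 3 fires rule 10, giving N6.
Round 4 fires rule 1, giving B9.
Round 5 fires rule 8, giving S.
Round 6 fires rule 13, giving A6.
Closure: {A6, B9, C1, C15, D2, E8, F4, G2, G45, H, J8, K, K26, L, M3, N31, N6, P4, Q9, R4, S, T65, T7, U, V4, W1} — 26 facts.

26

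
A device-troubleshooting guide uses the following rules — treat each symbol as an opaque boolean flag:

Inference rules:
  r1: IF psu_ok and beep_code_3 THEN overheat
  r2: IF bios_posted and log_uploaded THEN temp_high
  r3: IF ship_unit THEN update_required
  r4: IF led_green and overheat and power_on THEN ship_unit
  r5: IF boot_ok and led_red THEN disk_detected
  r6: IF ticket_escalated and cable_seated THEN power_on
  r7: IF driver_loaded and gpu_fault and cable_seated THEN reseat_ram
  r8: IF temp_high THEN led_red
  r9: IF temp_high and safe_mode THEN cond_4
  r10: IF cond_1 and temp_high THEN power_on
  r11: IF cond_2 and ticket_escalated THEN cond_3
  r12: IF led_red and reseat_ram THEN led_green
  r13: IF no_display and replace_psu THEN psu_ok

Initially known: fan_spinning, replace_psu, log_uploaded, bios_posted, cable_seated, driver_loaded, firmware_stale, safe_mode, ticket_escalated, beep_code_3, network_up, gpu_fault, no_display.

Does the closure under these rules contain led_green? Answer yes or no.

yes

Round 1: r2 [IF bios_posted and log_uploaded THEN temp_high]; r6 [IF ticket_escalated and cable_seated THEN power_on]; r7 [IF driver_loaded and gpu_fault and cable_seated THEN reseat_ram]; r13 [IF no_display and replace_psu THEN psu_ok]. New: temp_high, power_on, reseat_ram, psu_ok.
Round 2: r1 [IF psu_ok and beep_code_3 THEN overheat]; r8 [IF temp_high THEN led_red]; r9 [IF temp_high and safe_mode THEN cond_4]. New: overheat, led_red, cond_4.
Round 3: r12 [IF led_red and reseat_ram THEN led_green]. New: led_green.
Round 4: r4 [IF led_green and overheat and power_on THEN ship_unit]. New: ship_unit.
Round 5: r3 [IF ship_unit THEN update_required]. New: update_required.
led_green appears in round 3, so it is derivable.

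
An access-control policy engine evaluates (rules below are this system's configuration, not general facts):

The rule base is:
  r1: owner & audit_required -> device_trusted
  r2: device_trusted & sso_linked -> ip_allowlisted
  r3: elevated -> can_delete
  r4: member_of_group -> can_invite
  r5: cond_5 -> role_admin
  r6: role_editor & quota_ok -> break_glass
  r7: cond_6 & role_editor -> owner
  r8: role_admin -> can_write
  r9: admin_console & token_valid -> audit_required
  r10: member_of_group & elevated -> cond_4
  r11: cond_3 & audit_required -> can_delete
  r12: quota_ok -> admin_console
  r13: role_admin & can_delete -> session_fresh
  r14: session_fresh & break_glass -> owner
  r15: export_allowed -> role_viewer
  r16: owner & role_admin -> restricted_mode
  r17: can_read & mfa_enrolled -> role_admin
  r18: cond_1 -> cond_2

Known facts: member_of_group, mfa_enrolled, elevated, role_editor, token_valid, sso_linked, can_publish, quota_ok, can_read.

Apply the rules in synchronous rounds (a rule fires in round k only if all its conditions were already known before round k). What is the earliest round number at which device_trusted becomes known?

Round 1: r3 [elevated -> can_delete]; r4 [member_of_group -> can_invite]; r6 [role_editor & quota_ok -> break_glass]; r10 [member_of_group & elevated -> cond_4]; r12 [quota_ok -> admin_console]; r17 [can_read & mfa_enrolled -> role_admin]. Adds can_delete, can_invite, break_glass, cond_4, admin_console, role_admin.
Round 2: r8 [role_admin -> can_write]; r9 [admin_console & token_valid -> audit_required]; r13 [role_admin & can_delete -> session_fresh]. Adds can_write, audit_required, session_fresh.
Round 3: r14 [session_fresh & break_glass -> owner]. Adds owner.
Round 4: r1 [owner & audit_required -> device_trusted]; r16 [owner & role_admin -> restricted_mode]. Adds device_trusted, restricted_mode.
device_trusted first appears in round 4.

4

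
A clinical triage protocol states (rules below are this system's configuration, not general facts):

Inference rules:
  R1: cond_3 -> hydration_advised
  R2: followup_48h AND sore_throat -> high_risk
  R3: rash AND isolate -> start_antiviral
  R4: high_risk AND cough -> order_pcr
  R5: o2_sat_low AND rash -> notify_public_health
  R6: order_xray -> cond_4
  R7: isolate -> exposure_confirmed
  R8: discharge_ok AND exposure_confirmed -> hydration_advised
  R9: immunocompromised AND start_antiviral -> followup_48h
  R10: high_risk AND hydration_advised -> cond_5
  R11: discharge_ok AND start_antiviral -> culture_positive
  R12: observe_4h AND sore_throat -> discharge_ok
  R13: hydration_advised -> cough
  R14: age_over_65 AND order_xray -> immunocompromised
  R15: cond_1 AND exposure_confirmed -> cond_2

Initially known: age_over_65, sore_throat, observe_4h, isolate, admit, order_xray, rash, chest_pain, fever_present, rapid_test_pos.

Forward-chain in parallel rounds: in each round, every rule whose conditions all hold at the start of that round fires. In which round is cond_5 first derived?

Round 1 — R3, R6, R7, R12, R14, derive start_antiviral, cond_4, exposure_confirmed, discharge_ok, immunocompromised.
Round 2 — R8, R9, R11, derive hydration_advised, followup_48h, culture_positive.
Round 3 — R2, R13, derive high_risk, cough.
Round 4 — R4, R10, derive order_pcr, cond_5.
cond_5 first appears in round 4.

4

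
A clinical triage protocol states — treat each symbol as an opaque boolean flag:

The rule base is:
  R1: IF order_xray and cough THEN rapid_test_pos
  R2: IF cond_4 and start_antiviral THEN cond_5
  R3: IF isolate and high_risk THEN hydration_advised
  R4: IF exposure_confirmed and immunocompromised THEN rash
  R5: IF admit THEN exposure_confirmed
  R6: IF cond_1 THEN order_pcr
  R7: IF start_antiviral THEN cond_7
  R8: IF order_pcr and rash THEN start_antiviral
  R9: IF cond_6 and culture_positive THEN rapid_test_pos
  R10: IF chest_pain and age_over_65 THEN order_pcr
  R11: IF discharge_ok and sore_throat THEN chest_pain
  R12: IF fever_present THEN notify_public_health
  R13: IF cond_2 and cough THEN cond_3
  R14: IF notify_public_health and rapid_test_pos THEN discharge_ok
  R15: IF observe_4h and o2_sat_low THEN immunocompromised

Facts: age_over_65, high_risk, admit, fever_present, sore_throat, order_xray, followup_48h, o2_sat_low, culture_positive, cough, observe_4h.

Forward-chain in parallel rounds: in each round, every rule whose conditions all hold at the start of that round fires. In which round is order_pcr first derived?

Round 1: R1 [IF order_xray and cough THEN rapid_test_pos]; R5 [IF admit THEN exposure_confirmed]; R12 [IF fever_present THEN notify_public_health]; R15 [IF observe_4h and o2_sat_low THEN immunocompromised]. Adds rapid_test_pos, exposure_confirmed, notify_public_health, immunocompromised.
Round 2: R4 [IF exposure_confirmed and immunocompromised THEN rash]; R14 [IF notify_public_health and rapid_test_pos THEN discharge_ok]. Adds rash, discharge_ok.
Round 3: R11 [IF discharge_ok and sore_throat THEN chest_pain]. Adds chest_pain.
Round 4: R10 [IF chest_pain and age_over_65 THEN order_pcr]. Adds order_pcr.
order_pcr first appears in round 4.

4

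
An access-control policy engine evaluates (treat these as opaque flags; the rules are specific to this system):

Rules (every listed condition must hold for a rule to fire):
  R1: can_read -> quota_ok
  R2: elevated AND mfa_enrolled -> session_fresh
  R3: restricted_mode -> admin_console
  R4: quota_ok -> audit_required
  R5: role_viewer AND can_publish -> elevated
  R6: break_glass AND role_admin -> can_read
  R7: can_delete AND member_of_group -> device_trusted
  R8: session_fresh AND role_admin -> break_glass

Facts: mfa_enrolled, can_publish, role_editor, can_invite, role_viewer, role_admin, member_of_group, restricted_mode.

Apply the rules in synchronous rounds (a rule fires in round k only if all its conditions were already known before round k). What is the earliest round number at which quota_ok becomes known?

5

[1] R3 [restricted_mode -> admin_console]; R5 [role_viewer AND can_publish -> elevated]. ⇒ new: admin_console, elevated.
[2] R2 [elevated AND mfa_enrolled -> session_fresh]. ⇒ new: session_fresh.
[3] R8 [session_fresh AND role_admin -> break_glass]. ⇒ new: break_glass.
[4] R6 [break_glass AND role_admin -> can_read]. ⇒ new: can_read.
[5] R1 [can_read -> quota_ok]. ⇒ new: quota_ok.
quota_ok first appears in round 5.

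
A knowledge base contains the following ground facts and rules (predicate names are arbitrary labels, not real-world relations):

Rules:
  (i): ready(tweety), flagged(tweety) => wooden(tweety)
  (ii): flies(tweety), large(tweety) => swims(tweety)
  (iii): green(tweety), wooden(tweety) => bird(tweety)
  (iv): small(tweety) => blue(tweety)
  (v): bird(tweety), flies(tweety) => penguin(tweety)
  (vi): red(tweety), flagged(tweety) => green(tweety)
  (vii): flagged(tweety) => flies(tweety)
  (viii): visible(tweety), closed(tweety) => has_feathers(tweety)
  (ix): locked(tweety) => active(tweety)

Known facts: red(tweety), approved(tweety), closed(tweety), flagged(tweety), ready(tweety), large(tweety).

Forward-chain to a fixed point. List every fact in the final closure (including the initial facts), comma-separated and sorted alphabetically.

approved(tweety), bird(tweety), closed(tweety), flagged(tweety), flies(tweety), green(tweety), large(tweety), penguin(tweety), ready(tweety), red(tweety), swims(tweety), wooden(tweety)

[1] (i) [ready(tweety), flagged(tweety) => wooden(tweety)]; (vi) [red(tweety), flagged(tweety) => green(tweety)]; (vii) [flagged(tweety) => flies(tweety)]. ⇒ new: wooden(tweety), green(tweety), flies(tweety).
[2] (ii) [flies(tweety), large(tweety) => swims(tweety)]; (iii) [green(tweety), wooden(tweety) => bird(tweety)]. ⇒ new: swims(tweety), bird(tweety).
[3] (v) [bird(tweety), flies(tweety) => penguin(tweety)]. ⇒ new: penguin(tweety).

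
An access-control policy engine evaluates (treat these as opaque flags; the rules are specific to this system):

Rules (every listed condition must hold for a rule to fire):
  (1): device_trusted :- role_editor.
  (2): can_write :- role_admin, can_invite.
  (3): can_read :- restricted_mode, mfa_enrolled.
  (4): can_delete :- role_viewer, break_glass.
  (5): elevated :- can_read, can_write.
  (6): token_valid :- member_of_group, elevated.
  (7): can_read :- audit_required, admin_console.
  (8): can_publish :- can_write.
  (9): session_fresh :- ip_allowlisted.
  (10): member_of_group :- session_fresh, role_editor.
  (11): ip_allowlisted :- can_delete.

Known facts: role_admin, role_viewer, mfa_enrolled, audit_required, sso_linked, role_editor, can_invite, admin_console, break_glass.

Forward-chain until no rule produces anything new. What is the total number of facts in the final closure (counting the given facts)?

Round 1: (1) [device_trusted :- role_editor.]; (2) [can_write :- role_admin, can_invite.]; (4) [can_delete :- role_viewer, break_glass.]; (7) [can_read :- audit_required, admin_console.]. Adds device_trusted, can_write, can_delete, can_read.
Round 2: (5) [elevated :- can_read, can_write.]; (8) [can_publish :- can_write.]; (11) [ip_allowlisted :- can_delete.]. Adds elevated, can_publish, ip_allowlisted.
Round 3: (9) [session_fresh :- ip_allowlisted.]. Adds session_fresh.
Round 4: (10) [member_of_group :- session_fresh, role_editor.]. Adds member_of_group.
Round 5: (6) [token_valid :- member_of_group, elevated.]. Adds token_valid.
Closure: {admin_console, audit_required, break_glass, can_delete, can_invite, can_publish, can_read, can_write, device_trusted, elevated, ip_allowlisted, member_of_group, mfa_enrolled, role_admin, role_editor, role_viewer, session_fresh, sso_linked, token_valid} — 19 facts.

19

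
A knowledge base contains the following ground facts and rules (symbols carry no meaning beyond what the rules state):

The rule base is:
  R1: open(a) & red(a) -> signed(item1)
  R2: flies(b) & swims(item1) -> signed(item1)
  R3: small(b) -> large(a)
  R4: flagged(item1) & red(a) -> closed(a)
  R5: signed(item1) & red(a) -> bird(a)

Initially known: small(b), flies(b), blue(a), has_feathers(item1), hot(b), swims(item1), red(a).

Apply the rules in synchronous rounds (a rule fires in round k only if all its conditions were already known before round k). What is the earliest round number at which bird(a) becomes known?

2

[1] R2 [flies(b) & swims(item1) -> signed(item1)]; R3 [small(b) -> large(a)]. ⇒ new: signed(item1), large(a).
[2] R5 [signed(item1) & red(a) -> bird(a)]. ⇒ new: bird(a).
bird(a) first appears in round 2.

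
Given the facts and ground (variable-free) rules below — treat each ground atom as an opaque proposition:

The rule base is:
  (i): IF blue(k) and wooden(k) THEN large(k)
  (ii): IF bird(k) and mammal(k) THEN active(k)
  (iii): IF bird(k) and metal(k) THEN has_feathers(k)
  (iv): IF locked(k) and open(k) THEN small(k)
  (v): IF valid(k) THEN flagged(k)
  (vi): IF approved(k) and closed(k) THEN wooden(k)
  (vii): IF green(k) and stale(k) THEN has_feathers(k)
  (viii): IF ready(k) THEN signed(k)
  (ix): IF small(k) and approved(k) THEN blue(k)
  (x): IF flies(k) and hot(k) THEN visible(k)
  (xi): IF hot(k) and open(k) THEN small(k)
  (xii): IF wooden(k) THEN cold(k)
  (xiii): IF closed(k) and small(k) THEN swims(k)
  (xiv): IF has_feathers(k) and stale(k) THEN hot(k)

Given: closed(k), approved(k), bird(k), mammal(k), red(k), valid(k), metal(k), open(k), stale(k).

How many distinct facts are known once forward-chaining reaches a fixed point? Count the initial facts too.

[1] (ii) [IF bird(k) and mammal(k) THEN active(k)]; (iii) [IF bird(k) and metal(k) THEN has_feathers(k)]; (v) [IF valid(k) THEN flagged(k)]; (vi) [IF approved(k) and closed(k) THEN wooden(k)]. ⇒ new: active(k), has_feathers(k), flagged(k), wooden(k).
[2] (xii) [IF wooden(k) THEN cold(k)]; (xiv) [IF has_feathers(k) and stale(k) THEN hot(k)]. ⇒ new: cold(k), hot(k).
[3] (xi) [IF hot(k) and open(k) THEN small(k)]. ⇒ new: small(k).
[4] (ix) [IF small(k) and approved(k) THEN blue(k)]; (xiii) [IF closed(k) and small(k) THEN swims(k)]. ⇒ new: blue(k), swims(k).
[5] (i) [IF blue(k) and wooden(k) THEN large(k)]. ⇒ new: large(k).
Closure: {active(k), approved(k), bird(k), blue(k), closed(k), cold(k), flagged(k), has_feathers(k), hot(k), large(k), mammal(k), metal(k), open(k), red(k), small(k), stale(k), swims(k), valid(k), wooden(k)} — 19 facts.

19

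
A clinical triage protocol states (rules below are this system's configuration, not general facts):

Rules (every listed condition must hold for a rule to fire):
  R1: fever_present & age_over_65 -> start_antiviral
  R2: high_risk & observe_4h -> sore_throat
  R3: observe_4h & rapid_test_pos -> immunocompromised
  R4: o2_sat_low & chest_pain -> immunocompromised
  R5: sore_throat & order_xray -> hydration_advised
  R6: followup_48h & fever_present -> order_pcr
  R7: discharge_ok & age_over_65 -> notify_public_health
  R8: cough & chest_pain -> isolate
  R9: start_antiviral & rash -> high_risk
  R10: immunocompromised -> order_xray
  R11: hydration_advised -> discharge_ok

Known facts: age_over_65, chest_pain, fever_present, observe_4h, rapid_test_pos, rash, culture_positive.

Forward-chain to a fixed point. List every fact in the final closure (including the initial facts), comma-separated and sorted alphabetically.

age_over_65, chest_pain, culture_positive, discharge_ok, fever_present, high_risk, hydration_advised, immunocompromised, notify_public_health, observe_4h, order_xray, rapid_test_pos, rash, sore_throat, start_antiviral

[1] R1 [fever_present & age_over_65 -> start_antiviral]; R3 [observe_4h & rapid_test_pos -> immunocompromised]. ⇒ new: start_antiviral, immunocompromised.
[2] R9 [start_antiviral & rash -> high_risk]; R10 [immunocompromised -> order_xray]. ⇒ new: high_risk, order_xray.
[3] R2 [high_risk & observe_4h -> sore_throat]. ⇒ new: sore_throat.
[4] R5 [sore_throat & order_xray -> hydration_advised]. ⇒ new: hydration_advised.
[5] R11 [hydration_advised -> discharge_ok]. ⇒ new: discharge_ok.
[6] R7 [discharge_ok & age_over_65 -> notify_public_health]. ⇒ new: notify_public_health.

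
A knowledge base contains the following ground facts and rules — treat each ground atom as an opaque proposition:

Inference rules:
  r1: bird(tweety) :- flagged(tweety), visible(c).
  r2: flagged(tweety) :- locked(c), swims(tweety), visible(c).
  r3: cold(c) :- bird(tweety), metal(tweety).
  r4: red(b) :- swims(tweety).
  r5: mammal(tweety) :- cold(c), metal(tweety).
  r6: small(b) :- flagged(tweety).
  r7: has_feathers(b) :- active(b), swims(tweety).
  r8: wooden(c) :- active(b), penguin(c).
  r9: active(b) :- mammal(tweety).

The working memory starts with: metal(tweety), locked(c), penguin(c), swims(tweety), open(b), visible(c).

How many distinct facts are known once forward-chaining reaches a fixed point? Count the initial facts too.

15

[1] r2 [flagged(tweety) :- locked(c), swims(tweety), visible(c).]; r4 [red(b) :- swims(tweety).]. ⇒ new: flagged(tweety), red(b).
[2] r1 [bird(tweety) :- flagged(tweety), visible(c).]; r6 [small(b) :- flagged(tweety).]. ⇒ new: bird(tweety), small(b).
[3] r3 [cold(c) :- bird(tweety), metal(tweety).]. ⇒ new: cold(c).
[4] r5 [mammal(tweety) :- cold(c), metal(tweety).]. ⇒ new: mammal(tweety).
[5] r9 [active(b) :- mammal(tweety).]. ⇒ new: active(b).
[6] r7 [has_feathers(b) :- active(b), swims(tweety).]; r8 [wooden(c) :- active(b), penguin(c).]. ⇒ new: has_feathers(b), wooden(c).
Closure: {active(b), bird(tweety), cold(c), flagged(tweety), has_feathers(b), locked(c), mammal(tweety), metal(tweety), open(b), penguin(c), red(b), small(b), swims(tweety), visible(c), wooden(c)} — 15 facts.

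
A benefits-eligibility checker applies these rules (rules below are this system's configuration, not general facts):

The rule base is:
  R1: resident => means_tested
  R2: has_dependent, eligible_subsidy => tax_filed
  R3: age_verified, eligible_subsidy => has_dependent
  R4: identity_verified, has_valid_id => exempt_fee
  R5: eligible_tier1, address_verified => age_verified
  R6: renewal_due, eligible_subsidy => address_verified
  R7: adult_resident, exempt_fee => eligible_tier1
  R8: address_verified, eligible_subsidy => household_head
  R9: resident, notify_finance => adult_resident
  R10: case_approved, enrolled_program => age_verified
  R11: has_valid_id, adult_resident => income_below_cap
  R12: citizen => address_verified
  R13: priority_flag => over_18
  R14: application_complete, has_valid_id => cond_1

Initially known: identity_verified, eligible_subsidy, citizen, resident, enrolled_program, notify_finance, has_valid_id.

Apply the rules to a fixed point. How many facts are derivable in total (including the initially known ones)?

17

Round 1 fires R1, R4, R9, R12, giving means_tested, exempt_fee, adult_resident, address_verified.
Round 2 fires R7, R8, R11, giving eligible_tier1, household_head, income_below_cap.
Round 3 fires R5, giving age_verified.
Round 4 fires R3, giving has_dependent.
Round 5 fires R2, giving tax_filed.
Closure: {address_verified, adult_resident, age_verified, citizen, eligible_subsidy, eligible_tier1, enrolled_program, exempt_fee, has_dependent, has_valid_id, household_head, identity_verified, income_below_cap, means_tested, notify_finance, resident, tax_filed} — 17 facts.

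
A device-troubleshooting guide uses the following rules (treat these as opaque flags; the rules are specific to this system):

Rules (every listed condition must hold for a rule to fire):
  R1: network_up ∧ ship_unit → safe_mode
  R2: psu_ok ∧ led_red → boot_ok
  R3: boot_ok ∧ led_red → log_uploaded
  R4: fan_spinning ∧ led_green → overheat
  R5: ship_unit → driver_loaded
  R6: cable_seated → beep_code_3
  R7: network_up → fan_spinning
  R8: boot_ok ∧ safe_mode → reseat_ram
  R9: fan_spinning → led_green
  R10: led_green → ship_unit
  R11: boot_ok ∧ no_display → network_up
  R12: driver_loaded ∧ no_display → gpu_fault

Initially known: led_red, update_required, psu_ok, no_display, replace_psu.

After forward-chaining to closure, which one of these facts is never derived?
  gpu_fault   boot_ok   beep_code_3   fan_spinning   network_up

[1] R2 [psu_ok ∧ led_red → boot_ok]. ⇒ new: boot_ok.
[2] R3 [boot_ok ∧ led_red → log_uploaded]; R11 [boot_ok ∧ no_display → network_up]. ⇒ new: log_uploaded, network_up.
[3] R7 [network_up → fan_spinning]. ⇒ new: fan_spinning.
[4] R9 [fan_spinning → led_green]. ⇒ new: led_green.
[5] R4 [fan_spinning ∧ led_green → overheat]; R10 [led_green → ship_unit]. ⇒ new: overheat, ship_unit.
[6] R1 [network_up ∧ ship_unit → safe_mode]; R5 [ship_unit → driver_loaded]. ⇒ new: safe_mode, driver_loaded.
[7] R8 [boot_ok ∧ safe_mode → reseat_ram]; R12 [driver_loaded ∧ no_display → gpu_fault]. ⇒ new: reseat_ram, gpu_fault.
Derived: boot_ok (round 1), network_up (round 2), fan_spinning (round 3), gpu_fault (round 7). beep_code_3 never appears in any round.

beep_code_3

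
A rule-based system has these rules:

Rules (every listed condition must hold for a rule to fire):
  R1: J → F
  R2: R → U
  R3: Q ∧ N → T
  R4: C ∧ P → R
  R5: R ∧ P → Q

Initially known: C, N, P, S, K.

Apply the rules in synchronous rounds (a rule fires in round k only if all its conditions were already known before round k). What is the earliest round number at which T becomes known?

3

[1] R4 [C ∧ P → R]. ⇒ new: R.
[2] R2 [R → U]; R5 [R ∧ P → Q]. ⇒ new: U, Q.
[3] R3 [Q ∧ N → T]. ⇒ new: T.
T first appears in round 3.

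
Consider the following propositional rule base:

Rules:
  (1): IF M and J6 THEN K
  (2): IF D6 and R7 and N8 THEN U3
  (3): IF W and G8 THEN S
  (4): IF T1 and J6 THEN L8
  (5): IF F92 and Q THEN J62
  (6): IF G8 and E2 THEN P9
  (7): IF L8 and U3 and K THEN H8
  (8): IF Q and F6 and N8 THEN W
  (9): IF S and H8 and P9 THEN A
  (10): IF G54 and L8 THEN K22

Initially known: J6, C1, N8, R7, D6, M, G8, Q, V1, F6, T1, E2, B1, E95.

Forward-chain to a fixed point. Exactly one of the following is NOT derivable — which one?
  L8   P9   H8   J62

J62

Round 1 — (1), (2), (4), (6), (8), derive K, U3, L8, P9, W.
Round 2 — (3), (7), derive S, H8.
Round 3 — (9), derive A.
Derived: P9 (round 1), H8 (round 2), L8 (round 1). J62 never appears in any round.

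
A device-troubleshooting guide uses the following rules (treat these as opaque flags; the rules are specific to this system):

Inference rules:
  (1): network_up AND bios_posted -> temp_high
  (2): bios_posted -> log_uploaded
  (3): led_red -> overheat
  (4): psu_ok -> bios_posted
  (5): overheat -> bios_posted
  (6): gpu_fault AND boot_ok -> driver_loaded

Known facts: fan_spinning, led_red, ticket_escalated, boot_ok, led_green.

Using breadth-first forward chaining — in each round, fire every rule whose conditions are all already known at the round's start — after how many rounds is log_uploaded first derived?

Round 1 — (3), derive overheat.
Round 2 — (5), derive bios_posted.
Round 3 — (2), derive log_uploaded.
log_uploaded first appears in round 3.

3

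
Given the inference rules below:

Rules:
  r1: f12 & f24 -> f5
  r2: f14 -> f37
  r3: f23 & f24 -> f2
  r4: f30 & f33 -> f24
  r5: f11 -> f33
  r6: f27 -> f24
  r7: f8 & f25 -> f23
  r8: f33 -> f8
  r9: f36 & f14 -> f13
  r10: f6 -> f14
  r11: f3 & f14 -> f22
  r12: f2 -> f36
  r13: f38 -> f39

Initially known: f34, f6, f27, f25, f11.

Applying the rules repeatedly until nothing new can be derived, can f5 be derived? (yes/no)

Round 1: r5 [f11 -> f33]; r6 [f27 -> f24]; r10 [f6 -> f14]. New: f33, f24, f14.
Round 2: r2 [f14 -> f37]; r8 [f33 -> f8]. New: f37, f8.
Round 3: r7 [f8 & f25 -> f23]. New: f23.
Round 4: r3 [f23 & f24 -> f2]. New: f2.
Round 5: r12 [f2 -> f36]. New: f36.
Round 6: r9 [f36 & f14 -> f13]. New: f13.
Fixed point reached. f5 is concluded only by r1; r1 needs f12 (never derived).

no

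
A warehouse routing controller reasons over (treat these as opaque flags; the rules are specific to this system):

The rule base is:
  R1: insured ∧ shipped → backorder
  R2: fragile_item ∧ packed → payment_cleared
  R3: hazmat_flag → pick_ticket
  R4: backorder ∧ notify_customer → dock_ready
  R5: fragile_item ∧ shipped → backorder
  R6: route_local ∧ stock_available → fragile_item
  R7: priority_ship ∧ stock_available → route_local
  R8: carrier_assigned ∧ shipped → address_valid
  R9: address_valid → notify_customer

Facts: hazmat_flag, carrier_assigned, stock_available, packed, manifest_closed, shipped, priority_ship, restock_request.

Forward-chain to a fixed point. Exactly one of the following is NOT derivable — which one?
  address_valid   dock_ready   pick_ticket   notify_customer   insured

insured

Round 1: R3 [hazmat_flag → pick_ticket]; R7 [priority_ship ∧ stock_available → route_local]; R8 [carrier_assigned ∧ shipped → address_valid]. Adds pick_ticket, route_local, address_valid.
Round 2: R6 [route_local ∧ stock_available → fragile_item]; R9 [address_valid → notify_customer]. Adds fragile_item, notify_customer.
Round 3: R2 [fragile_item ∧ packed → payment_cleared]; R5 [fragile_item ∧ shipped → backorder]. Adds payment_cleared, backorder.
Round 4: R4 [backorder ∧ notify_customer → dock_ready]. Adds dock_ready.
Derived: pick_ticket (round 1), dock_ready (round 4), address_valid (round 1), notify_customer (round 2). insured never appears in any round.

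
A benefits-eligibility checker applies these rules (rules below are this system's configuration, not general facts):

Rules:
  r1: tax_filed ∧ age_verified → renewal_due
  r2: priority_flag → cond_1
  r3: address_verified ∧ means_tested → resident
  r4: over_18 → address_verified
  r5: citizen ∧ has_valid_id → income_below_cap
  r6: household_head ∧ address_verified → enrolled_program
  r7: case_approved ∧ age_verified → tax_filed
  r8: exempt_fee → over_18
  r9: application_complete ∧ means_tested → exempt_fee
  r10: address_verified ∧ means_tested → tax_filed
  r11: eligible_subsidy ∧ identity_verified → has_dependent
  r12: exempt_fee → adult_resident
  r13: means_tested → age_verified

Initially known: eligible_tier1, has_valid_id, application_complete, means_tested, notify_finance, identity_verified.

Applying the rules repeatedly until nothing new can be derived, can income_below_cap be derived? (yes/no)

[1] r9 [application_complete ∧ means_tested → exempt_fee]; r13 [means_tested → age_verified]. ⇒ new: exempt_fee, age_verified.
[2] r8 [exempt_fee → over_18]; r12 [exempt_fee → adult_resident]. ⇒ new: over_18, adult_resident.
[3] r4 [over_18 → address_verified]. ⇒ new: address_verified.
[4] r3 [address_verified ∧ means_tested → resident]; r10 [address_verified ∧ means_tested → tax_filed]. ⇒ new: resident, tax_filed.
[5] r1 [tax_filed ∧ age_verified → renewal_due]. ⇒ new: renewal_due.
Fixed point reached. income_below_cap is concluded only by r5; r5 needs citizen (never derived).

no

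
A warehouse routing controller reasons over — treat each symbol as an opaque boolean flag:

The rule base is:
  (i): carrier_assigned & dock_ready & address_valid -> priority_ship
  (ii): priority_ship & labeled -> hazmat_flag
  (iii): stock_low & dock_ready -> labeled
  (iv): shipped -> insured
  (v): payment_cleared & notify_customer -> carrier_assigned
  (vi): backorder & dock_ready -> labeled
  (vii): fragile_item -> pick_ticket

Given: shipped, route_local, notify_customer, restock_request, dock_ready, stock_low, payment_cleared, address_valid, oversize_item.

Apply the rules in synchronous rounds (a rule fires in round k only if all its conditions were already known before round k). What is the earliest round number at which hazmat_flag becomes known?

3

Round 1: (iii) [stock_low & dock_ready -> labeled]; (iv) [shipped -> insured]; (v) [payment_cleared & notify_customer -> carrier_assigned]. New: labeled, insured, carrier_assigned.
Round 2: (i) [carrier_assigned & dock_ready & address_valid -> priority_ship]. New: priority_ship.
Round 3: (ii) [priority_ship & labeled -> hazmat_flag]. New: hazmat_flag.
hazmat_flag first appears in round 3.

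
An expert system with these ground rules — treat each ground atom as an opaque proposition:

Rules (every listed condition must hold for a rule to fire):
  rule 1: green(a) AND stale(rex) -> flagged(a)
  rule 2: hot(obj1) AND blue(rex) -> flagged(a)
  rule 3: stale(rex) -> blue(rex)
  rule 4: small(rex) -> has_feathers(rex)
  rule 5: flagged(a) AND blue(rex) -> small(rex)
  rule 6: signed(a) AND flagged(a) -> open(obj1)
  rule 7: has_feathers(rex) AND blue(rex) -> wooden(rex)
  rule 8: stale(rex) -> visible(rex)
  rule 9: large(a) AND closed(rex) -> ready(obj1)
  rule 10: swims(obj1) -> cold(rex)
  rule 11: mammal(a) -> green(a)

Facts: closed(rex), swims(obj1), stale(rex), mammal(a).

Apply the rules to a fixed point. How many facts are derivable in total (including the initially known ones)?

12

Round 1 fires rule 3, rule 8, rule 10, rule 11, giving blue(rex), visible(rex), cold(rex), green(a).
Round 2 fires rule 1, giving flagged(a).
Round 3 fires rule 5, giving small(rex).
Round 4 fires rule 4, giving has_feathers(rex).
Round 5 fires rule 7, giving wooden(rex).
Closure: {blue(rex), closed(rex), cold(rex), flagged(a), green(a), has_feathers(rex), mammal(a), small(rex), stale(rex), swims(obj1), visible(rex), wooden(rex)} — 12 facts.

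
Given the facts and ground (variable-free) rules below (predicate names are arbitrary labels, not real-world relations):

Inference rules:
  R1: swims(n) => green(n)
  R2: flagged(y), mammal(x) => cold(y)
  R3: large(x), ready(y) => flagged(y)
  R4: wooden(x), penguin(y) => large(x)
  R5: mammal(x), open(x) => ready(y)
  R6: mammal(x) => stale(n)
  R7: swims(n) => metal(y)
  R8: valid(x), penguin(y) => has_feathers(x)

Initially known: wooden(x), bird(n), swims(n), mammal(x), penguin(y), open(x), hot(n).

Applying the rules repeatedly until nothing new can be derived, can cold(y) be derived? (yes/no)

Round 1 fires R1, R4, R5, R6, R7, giving green(n), large(x), ready(y), stale(n), metal(y).
Round 2 fires R3, giving flagged(y).
Round 3 fires R2, giving cold(y).
cold(y) appears in round 3, so it is derivable.

yes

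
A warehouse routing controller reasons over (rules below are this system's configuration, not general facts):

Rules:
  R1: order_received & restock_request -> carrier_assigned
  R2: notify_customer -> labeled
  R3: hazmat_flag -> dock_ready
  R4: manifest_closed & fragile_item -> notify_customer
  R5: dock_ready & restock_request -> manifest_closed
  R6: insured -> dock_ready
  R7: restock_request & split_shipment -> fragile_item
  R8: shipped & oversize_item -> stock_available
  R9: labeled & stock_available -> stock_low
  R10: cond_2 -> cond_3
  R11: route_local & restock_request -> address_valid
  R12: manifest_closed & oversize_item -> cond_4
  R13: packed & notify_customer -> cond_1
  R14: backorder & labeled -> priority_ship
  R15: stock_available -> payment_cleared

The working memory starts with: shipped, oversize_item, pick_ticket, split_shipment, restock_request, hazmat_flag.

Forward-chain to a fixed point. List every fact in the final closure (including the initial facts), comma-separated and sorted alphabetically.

cond_4, dock_ready, fragile_item, hazmat_flag, labeled, manifest_closed, notify_customer, oversize_item, payment_cleared, pick_ticket, restock_request, shipped, split_shipment, stock_available, stock_low

Round 1: R3 [hazmat_flag -> dock_ready]; R7 [restock_request & split_shipment -> fragile_item]; R8 [shipped & oversize_item -> stock_available]. Adds dock_ready, fragile_item, stock_available.
Round 2: R5 [dock_ready & restock_request -> manifest_closed]; R15 [stock_available -> payment_cleared]. Adds manifest_closed, payment_cleared.
Round 3: R4 [manifest_closed & fragile_item -> notify_customer]; R12 [manifest_closed & oversize_item -> cond_4]. Adds notify_customer, cond_4.
Round 4: R2 [notify_customer -> labeled]. Adds labeled.
Round 5: R9 [labeled & stock_available -> stock_low]. Adds stock_low.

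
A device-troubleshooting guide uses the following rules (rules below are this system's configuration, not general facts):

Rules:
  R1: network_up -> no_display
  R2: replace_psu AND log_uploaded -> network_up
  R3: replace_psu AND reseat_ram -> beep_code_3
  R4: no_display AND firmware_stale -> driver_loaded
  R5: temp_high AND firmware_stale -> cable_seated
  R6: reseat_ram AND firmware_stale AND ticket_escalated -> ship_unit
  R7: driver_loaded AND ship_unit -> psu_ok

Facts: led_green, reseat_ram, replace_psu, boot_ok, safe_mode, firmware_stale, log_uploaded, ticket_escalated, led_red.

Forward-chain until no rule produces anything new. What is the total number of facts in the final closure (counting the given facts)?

Round 1: R2 [replace_psu AND log_uploaded -> network_up]; R3 [replace_psu AND reseat_ram -> beep_code_3]; R6 [reseat_ram AND firmware_stale AND ticket_escalated -> ship_unit]. Adds network_up, beep_code_3, ship_unit.
Round 2: R1 [network_up -> no_display]. Adds no_display.
Round 3: R4 [no_display AND firmware_stale -> driver_loaded]. Adds driver_loaded.
Round 4: R7 [driver_loaded AND ship_unit -> psu_ok]. Adds psu_ok.
Closure: {beep_code_3, boot_ok, driver_loaded, firmware_stale, led_green, led_red, log_uploaded, network_up, no_display, psu_ok, replace_psu, reseat_ram, safe_mode, ship_unit, ticket_escalated} — 15 facts.

15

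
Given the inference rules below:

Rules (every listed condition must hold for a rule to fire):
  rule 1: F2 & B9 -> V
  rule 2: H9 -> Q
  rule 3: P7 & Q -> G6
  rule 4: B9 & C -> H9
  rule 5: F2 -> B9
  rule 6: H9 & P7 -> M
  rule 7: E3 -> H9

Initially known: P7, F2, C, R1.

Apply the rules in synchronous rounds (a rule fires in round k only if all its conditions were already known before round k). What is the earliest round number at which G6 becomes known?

Round 1: rule 5 [F2 -> B9]. Adds B9.
Round 2: rule 1 [F2 & B9 -> V]; rule 4 [B9 & C -> H9]. Adds V, H9.
Round 3: rule 2 [H9 -> Q]; rule 6 [H9 & P7 -> M]. Adds Q, M.
Round 4: rule 3 [P7 & Q -> G6]. Adds G6.
G6 first appears in round 4.

4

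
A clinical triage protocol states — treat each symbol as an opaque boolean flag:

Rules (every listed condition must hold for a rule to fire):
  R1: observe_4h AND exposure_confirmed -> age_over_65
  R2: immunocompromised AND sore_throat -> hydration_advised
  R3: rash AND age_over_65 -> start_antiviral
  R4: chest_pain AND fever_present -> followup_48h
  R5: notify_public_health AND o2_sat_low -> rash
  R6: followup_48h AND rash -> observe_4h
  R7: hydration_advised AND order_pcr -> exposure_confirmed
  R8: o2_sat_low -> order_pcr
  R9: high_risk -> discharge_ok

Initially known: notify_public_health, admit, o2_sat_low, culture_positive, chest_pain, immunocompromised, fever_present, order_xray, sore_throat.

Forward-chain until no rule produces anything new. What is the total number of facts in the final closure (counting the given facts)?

Round 1 — R2, R4, R5, R8, derive hydration_advised, followup_48h, rash, order_pcr.
Round 2 — R6, R7, derive observe_4h, exposure_confirmed.
Round 3 — R1, derive age_over_65.
Round 4 — R3, derive start_antiviral.
Closure: {admit, age_over_65, chest_pain, culture_positive, exposure_confirmed, fever_present, followup_48h, hydration_advised, immunocompromised, notify_public_health, o2_sat_low, observe_4h, order_pcr, order_xray, rash, sore_throat, start_antiviral} — 17 facts.

17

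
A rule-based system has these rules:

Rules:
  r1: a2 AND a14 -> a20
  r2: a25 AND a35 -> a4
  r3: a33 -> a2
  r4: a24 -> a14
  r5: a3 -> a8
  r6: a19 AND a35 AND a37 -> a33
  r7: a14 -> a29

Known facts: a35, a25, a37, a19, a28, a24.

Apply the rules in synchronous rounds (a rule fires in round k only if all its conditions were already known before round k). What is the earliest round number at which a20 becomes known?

Round 1: r2 [a25 AND a35 -> a4]; r4 [a24 -> a14]; r6 [a19 AND a35 AND a37 -> a33]. Adds a4, a14, a33.
Round 2: r3 [a33 -> a2]; r7 [a14 -> a29]. Adds a2, a29.
Round 3: r1 [a2 AND a14 -> a20]. Adds a20.
a20 first appears in round 3.

3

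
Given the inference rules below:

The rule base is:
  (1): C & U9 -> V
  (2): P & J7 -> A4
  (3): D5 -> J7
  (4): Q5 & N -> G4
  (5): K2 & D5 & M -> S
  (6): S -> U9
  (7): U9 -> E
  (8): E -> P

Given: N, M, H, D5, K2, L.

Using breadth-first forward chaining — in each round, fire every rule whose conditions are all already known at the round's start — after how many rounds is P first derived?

Round 1: (3) [D5 -> J7]; (5) [K2 & D5 & M -> S]. Adds J7, S.
Round 2: (6) [S -> U9]. Adds U9.
Round 3: (7) [U9 -> E]. Adds E.
Round 4: (8) [E -> P]. Adds P.
P first appears in round 4.

4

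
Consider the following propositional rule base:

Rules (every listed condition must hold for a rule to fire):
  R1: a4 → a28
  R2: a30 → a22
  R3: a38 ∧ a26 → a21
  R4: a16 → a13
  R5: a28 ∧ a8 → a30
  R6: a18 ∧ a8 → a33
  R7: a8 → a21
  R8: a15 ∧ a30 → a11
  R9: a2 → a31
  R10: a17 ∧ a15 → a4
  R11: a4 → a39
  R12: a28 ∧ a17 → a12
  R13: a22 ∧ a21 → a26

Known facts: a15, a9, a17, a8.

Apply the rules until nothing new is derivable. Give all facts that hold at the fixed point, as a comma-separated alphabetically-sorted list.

Round 1: R7 [a8 → a21]; R10 [a17 ∧ a15 → a4]. New: a21, a4.
Round 2: R1 [a4 → a28]; R11 [a4 → a39]. New: a28, a39.
Round 3: R5 [a28 ∧ a8 → a30]; R12 [a28 ∧ a17 → a12]. New: a30, a12.
Round 4: R2 [a30 → a22]; R8 [a15 ∧ a30 → a11]. New: a22, a11.
Round 5: R13 [a22 ∧ a21 → a26]. New: a26.

a11, a12, a15, a17, a21, a22, a26, a28, a30, a39, a4, a8, a9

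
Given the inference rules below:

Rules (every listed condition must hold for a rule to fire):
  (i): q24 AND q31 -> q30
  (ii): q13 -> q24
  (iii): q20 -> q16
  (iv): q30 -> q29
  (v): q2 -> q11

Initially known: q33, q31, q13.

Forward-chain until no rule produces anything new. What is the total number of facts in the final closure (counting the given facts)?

Round 1: (ii) [q13 -> q24]. Adds q24.
Round 2: (i) [q24 AND q31 -> q30]. Adds q30.
Round 3: (iv) [q30 -> q29]. Adds q29.
Closure: {q13, q24, q29, q30, q31, q33} — 6 facts.

6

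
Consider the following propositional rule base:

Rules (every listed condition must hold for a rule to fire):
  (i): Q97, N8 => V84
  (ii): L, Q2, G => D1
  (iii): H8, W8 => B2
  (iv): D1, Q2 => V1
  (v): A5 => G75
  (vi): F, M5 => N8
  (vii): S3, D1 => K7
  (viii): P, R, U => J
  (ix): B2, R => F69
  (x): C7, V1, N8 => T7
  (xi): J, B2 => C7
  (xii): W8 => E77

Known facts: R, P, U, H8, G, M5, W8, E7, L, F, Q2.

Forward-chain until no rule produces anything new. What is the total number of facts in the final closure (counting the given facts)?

20

Round 1 fires (ii), (iii), (vi), (viii), (xii), giving D1, B2, N8, J, E77.
Round 2 fires (iv), (ix), (xi), giving V1, F69, C7.
Round 3 fires (x), giving T7.
Closure: {B2, C7, D1, E7, E77, F, F69, G, H8, J, L, M5, N8, P, Q2, R, T7, U, V1, W8} — 20 facts.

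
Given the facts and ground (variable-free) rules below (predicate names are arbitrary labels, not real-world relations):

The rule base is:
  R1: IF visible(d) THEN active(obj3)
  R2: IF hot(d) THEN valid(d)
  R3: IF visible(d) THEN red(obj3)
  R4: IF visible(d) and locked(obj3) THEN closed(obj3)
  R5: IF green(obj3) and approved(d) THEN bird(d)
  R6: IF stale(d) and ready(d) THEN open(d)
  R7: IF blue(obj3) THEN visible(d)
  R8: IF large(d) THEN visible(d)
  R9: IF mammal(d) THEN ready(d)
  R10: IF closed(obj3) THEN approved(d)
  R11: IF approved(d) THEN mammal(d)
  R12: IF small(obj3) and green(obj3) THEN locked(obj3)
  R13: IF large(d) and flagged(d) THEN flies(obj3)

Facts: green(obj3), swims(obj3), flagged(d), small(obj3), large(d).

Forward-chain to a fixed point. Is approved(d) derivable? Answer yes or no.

yes

[1] R8 [IF large(d) THEN visible(d)]; R12 [IF small(obj3) and green(obj3) THEN locked(obj3)]; R13 [IF large(d) and flagged(d) THEN flies(obj3)]. ⇒ new: visible(d), locked(obj3), flies(obj3).
[2] R1 [IF visible(d) THEN active(obj3)]; R3 [IF visible(d) THEN red(obj3)]; R4 [IF visible(d) and locked(obj3) THEN closed(obj3)]. ⇒ new: active(obj3), red(obj3), closed(obj3).
[3] R10 [IF closed(obj3) THEN approved(d)]. ⇒ new: approved(d).
[4] R5 [IF green(obj3) and approved(d) THEN bird(d)]; R11 [IF approved(d) THEN mammal(d)]. ⇒ new: bird(d), mammal(d).
[5] R9 [IF mammal(d) THEN ready(d)]. ⇒ new: ready(d).
approved(d) appears in round 3, so it is derivable.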